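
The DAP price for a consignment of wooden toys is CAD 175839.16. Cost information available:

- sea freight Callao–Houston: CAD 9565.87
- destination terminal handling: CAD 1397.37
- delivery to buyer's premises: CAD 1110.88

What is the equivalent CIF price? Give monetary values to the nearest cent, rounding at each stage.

CIF price: CAD 173330.91

Not relevant to the conversion: freight — on the seller under both DAP and CIF; already in the DAP price and stays in the CIF price.
From DAP to CIF, the seller no longer bears: destination terminal, delivery.
CIF price = 175839.16 − 1397.37 − 1110.88 = 173330.91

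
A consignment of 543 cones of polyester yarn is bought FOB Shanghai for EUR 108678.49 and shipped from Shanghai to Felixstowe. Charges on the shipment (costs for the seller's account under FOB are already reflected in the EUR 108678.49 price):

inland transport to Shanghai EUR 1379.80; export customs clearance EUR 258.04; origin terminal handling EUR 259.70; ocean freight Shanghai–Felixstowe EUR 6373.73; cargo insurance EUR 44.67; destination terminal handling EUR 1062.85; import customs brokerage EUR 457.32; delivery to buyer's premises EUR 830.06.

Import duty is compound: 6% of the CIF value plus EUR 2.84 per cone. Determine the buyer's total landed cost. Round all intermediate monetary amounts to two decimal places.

Total landed cost: EUR 125895.05

FOB: the seller bears costs until goods are on board at the origin port; the buyer bears freight, insurance and all costs thereafter.
Already in the invoice (seller's account under FOB): inland to port, export clearance, origin terminal — exclude.
CIF value = FOB price + freight + insurance = 108678.49 + 6373.73 + 44.67 = 115096.89
Ad valorem component: 115096.89 × 6% = 6905.81
Specific component: 543 × 2.84 = 1542.12
Import duty = 6905.81 + 1542.12 = 8447.93
Buyer bears: freight 6373.73 + insurance 44.67 + destination terminal 1062.85 + brokerage 457.32 + delivery 830.06 + duty 8447.93 = 17216.56
Landed cost = invoice 108678.49 + 17216.56 = 125895.05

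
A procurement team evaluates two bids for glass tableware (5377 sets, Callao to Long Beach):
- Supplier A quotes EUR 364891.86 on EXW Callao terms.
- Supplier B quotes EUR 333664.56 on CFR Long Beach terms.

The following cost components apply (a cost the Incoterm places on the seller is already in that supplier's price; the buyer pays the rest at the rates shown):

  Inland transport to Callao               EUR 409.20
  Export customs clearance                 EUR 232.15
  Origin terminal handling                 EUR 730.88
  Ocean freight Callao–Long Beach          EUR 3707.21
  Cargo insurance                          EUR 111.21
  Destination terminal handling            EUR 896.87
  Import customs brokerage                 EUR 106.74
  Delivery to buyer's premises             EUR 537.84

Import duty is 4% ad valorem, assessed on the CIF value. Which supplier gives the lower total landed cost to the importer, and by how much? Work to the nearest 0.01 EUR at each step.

Supplier A (EXW):
CIF value = EXW price + inland to port + export clearance + origin terminal + freight + insurance = 364891.86 + 409.20 + 232.15 + 730.88 + 3707.21 + 111.21 = 370082.51
Import duty = 370082.51 × 4% = 14803.30
Buyer bears (A): 409.20 + 232.15 + 730.88 + 3707.21 + 111.21 + 896.87 + 106.74 + 537.84 = 6732.10
Landed cost (A) = invoice 364891.86 + 6732.10 + duty 14803.30 = 386427.26
Supplier B (CFR):
CIF value = CFR price + insurance = 333664.56 + 111.21 = 333775.77
Import duty = 333775.77 × 4% = 13351.03
Buyer bears (B): 111.21 + 896.87 + 106.74 + 537.84 = 1652.66
Landed cost (B) = invoice 333664.56 + 1652.66 + duty 13351.03 = 348668.25
Difference = |386427.26 − 348668.25| = 37759.01

Supplier B is cheaper by EUR 37759.01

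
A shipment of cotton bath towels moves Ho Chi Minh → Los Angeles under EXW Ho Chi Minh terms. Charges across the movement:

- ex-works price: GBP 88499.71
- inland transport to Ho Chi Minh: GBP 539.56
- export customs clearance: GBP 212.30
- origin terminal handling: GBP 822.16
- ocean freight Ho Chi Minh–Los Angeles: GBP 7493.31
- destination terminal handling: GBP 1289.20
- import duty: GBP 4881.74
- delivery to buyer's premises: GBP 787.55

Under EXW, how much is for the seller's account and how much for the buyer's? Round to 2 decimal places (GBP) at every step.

EXW: the seller makes goods available at their premises; the buyer bears all onward costs.
Seller's account: goods 88499.71 = 88499.71
Buyer's account: inland to port 539.56 + export clearance 212.30 + origin terminal 822.16 + freight 7493.31 + destination terminal 1289.20 + duty 4881.74 + delivery 787.55 = 16025.82

Seller: GBP 88499.71; buyer: GBP 16025.82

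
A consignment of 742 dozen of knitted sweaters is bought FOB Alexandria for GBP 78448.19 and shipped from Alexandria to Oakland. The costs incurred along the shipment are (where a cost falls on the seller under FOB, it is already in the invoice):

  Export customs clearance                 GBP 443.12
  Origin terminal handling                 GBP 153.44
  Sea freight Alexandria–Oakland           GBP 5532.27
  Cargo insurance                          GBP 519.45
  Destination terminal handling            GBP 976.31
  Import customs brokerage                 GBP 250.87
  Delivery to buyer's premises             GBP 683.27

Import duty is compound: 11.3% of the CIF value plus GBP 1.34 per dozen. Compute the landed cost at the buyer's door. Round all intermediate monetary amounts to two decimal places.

FOB: the seller bears costs until goods are on board at the origin port; the buyer bears freight, insurance and all costs thereafter.
Already in the invoice (seller's account under FOB): export clearance, origin terminal — exclude.
CIF value = FOB price + freight + insurance = 78448.19 + 5532.27 + 519.45 = 84499.91
Ad valorem component: 84499.91 × 11.3% = 9548.49
Specific component: 742 × 1.34 = 994.28
Import duty = 9548.49 + 994.28 = 10542.77
Buyer bears: freight 5532.27 + insurance 519.45 + destination terminal 976.31 + brokerage 250.87 + delivery 683.27 + duty 10542.77 = 18504.94
Landed cost = invoice 78448.19 + 18504.94 = 96953.13

Total landed cost: GBP 96953.13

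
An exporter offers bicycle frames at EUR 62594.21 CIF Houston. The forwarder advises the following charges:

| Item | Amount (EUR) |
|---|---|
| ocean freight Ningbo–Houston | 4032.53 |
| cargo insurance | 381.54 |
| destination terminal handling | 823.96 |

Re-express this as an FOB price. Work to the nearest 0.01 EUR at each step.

FOB price: EUR 58180.14

Not relevant to the conversion: destination terminal — on the buyer under both terms; not part of either seller's price.
From CIF to FOB, the seller no longer bears: freight, insurance.
FOB price = 62594.21 − 4032.53 − 381.54 = 58180.14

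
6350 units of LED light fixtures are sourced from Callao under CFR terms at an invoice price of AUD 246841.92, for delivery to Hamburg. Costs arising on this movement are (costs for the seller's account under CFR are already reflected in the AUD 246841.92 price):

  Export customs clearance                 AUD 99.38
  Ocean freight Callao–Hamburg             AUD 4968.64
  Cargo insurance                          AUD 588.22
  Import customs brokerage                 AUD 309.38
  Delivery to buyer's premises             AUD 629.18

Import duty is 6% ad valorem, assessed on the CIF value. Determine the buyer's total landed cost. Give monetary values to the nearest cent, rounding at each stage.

Total landed cost: AUD 263214.51

CFR: the seller pays costs through ocean freight to the destination port, but not insurance.
Already in the invoice (seller's account under CFR): export clearance, freight — exclude.
CIF value = CFR price + insurance = 246841.92 + 588.22 = 247430.14
Import duty = 247430.14 × 6% = 14845.81
Buyer bears: insurance 588.22 + brokerage 309.38 + delivery 629.18 + duty 14845.81 = 16372.59
Landed cost = invoice 246841.92 + 16372.59 = 263214.51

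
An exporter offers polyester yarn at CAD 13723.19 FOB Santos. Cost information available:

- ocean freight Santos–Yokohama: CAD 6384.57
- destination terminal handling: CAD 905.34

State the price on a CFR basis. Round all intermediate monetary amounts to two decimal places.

CFR price: CAD 20107.76

Not relevant to the conversion: destination terminal — on the buyer under both terms; not part of either seller's price.
From FOB to CFR, the seller additionally bears: freight.
CFR price = 13723.19 + 6384.57 = 20107.76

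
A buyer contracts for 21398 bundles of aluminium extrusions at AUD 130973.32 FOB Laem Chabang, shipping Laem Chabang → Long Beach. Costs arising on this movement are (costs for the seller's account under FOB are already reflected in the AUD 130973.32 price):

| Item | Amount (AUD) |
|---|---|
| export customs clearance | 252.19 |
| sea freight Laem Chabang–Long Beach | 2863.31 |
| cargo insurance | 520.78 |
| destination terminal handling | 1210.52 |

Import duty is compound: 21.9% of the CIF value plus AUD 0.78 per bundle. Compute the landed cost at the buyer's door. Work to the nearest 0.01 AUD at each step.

FOB: the seller bears costs until goods are on board at the origin port; the buyer bears freight, insurance and all costs thereafter.
Already in the invoice (seller's account under FOB): export clearance — exclude.
CIF value = FOB price + freight + insurance = 130973.32 + 2863.31 + 520.78 = 134357.41
Ad valorem component: 134357.41 × 21.9% = 29424.27
Specific component: 21398 × 0.78 = 16690.44
Import duty = 29424.27 + 16690.44 = 46114.71
Buyer bears: freight 2863.31 + insurance 520.78 + destination terminal 1210.52 + duty 46114.71 = 50709.32
Landed cost = invoice 130973.32 + 50709.32 = 181682.64

Total landed cost: AUD 181682.64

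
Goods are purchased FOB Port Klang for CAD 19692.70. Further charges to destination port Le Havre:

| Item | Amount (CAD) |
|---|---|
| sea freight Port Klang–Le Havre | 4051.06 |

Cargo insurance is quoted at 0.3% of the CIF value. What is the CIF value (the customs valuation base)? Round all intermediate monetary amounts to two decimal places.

CIF value: CAD 23815.21

Let C be the CIF value. C = FOB price + freight + 0.3% × C
C − 0.3% × C = 19692.70 + 4051.06
0.997 × C = 23743.76
C = 23743.76 / 0.997 = 23815.21
Insurance premium = 0.3% × 23815.21 = 71.45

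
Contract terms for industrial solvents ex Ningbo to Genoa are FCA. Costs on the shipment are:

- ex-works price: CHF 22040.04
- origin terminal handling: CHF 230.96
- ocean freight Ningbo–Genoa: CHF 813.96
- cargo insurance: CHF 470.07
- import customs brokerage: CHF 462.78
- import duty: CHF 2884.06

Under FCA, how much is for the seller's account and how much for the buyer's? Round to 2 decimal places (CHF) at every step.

FCA: the seller delivers export-cleared goods to the carrier; the buyer bears costs from that point.
Seller's account: goods 22040.04 = 22040.04
Buyer's account: origin terminal 230.96 + freight 813.96 + insurance 470.07 + brokerage 462.78 + duty 2884.06 = 4861.83

Seller: CHF 22040.04; buyer: CHF 4861.83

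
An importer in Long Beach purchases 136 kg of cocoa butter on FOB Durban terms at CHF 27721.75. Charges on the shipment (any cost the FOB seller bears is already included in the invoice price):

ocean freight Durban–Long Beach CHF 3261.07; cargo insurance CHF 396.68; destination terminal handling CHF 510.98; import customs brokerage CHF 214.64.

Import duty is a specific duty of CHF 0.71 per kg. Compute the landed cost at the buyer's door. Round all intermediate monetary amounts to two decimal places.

FOB: the seller bears costs until goods are on board at the origin port; the buyer bears freight, insurance and all costs thereafter.
CIF value = FOB price + freight + insurance = 27721.75 + 3261.07 + 396.68 = 31379.50
Import duty = 136 × 0.71 = 96.56
Buyer bears: freight 3261.07 + insurance 396.68 + destination terminal 510.98 + brokerage 214.64 + duty 96.56 = 4479.93
Landed cost = invoice 27721.75 + 4479.93 = 32201.68

Total landed cost: CHF 32201.68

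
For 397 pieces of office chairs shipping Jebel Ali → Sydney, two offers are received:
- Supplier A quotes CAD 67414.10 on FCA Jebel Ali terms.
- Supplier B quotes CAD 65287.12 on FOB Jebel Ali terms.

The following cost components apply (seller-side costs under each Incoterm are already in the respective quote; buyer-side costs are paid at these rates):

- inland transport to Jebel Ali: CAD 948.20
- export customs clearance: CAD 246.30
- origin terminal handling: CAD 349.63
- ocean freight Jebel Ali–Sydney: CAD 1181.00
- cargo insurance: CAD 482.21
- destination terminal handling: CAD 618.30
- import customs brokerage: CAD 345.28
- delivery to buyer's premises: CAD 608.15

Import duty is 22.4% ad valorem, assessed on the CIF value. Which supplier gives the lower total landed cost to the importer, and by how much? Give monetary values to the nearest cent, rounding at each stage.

Supplier A (FCA):
CIF value = FCA price + origin terminal + freight + insurance = 67414.10 + 349.63 + 1181.00 + 482.21 = 69426.94
Import duty = 69426.94 × 22.4% = 15551.63
Buyer bears (A): 349.63 + 1181.00 + 482.21 + 618.30 + 345.28 + 608.15 = 3584.57
Landed cost (A) = invoice 67414.10 + 3584.57 + duty 15551.63 = 86550.30
Supplier B (FOB):
CIF value = FOB price + freight + insurance = 65287.12 + 1181.00 + 482.21 = 66950.33
Import duty = 66950.33 × 22.4% = 14996.87
Buyer bears (B): 1181.00 + 482.21 + 618.30 + 345.28 + 608.15 = 3234.94
Landed cost (B) = invoice 65287.12 + 3234.94 + duty 14996.87 = 83518.93
Difference = |86550.30 − 83518.93| = 3031.37

Supplier B is cheaper by CAD 3031.37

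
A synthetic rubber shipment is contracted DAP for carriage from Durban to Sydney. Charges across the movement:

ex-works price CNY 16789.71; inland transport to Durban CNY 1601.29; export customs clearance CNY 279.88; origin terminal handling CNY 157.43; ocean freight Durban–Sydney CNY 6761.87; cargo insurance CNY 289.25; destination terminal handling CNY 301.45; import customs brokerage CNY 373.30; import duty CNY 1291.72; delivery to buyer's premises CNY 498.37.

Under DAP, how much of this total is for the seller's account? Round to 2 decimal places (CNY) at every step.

DAP: the seller bears all costs to the named destination except import duty and clearance.
Seller's account: goods 16789.71 + inland to port 1601.29 + export clearance 279.88 + origin terminal 157.43 + freight 6761.87 + insurance 289.25 + destination terminal 301.45 + delivery 498.37 = 26679.25
Buyer's account: brokerage 373.30 + duty 1291.72 = 1665.02

Seller's account: CNY 26679.25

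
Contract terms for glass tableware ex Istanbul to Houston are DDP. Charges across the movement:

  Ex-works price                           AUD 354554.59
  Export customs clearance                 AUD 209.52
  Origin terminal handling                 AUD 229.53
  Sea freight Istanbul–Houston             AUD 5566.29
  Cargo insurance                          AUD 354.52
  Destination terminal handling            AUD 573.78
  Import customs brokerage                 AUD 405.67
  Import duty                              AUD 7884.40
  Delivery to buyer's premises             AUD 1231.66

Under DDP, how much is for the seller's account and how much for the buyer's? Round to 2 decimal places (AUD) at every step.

Seller: AUD 371009.96; buyer: AUD 0.00

DDP: the seller bears all costs including import duty.
Seller's account: goods 354554.59 + export clearance 209.52 + origin terminal 229.53 + freight 5566.29 + insurance 354.52 + destination terminal 573.78 + brokerage 405.67 + duty 7884.40 + delivery 1231.66 = 371009.96
Buyer's account: 0.00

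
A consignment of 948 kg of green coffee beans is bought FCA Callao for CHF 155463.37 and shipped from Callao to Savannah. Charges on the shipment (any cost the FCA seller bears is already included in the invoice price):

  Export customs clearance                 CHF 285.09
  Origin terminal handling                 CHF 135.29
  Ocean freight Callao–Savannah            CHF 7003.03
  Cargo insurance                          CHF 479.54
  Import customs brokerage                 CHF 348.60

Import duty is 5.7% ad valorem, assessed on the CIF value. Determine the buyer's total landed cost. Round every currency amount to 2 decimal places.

FCA: the seller delivers export-cleared goods to the carrier; the buyer bears costs from that point.
Already in the invoice (seller's account under FCA): export clearance — exclude.
CIF value = FCA price + origin terminal + freight + insurance = 155463.37 + 135.29 + 7003.03 + 479.54 = 163081.23
Import duty = 163081.23 × 5.7% = 9295.63
Buyer bears: origin terminal 135.29 + freight 7003.03 + insurance 479.54 + brokerage 348.60 + duty 9295.63 = 17262.09
Landed cost = invoice 155463.37 + 17262.09 = 172725.46

Total landed cost: CHF 172725.46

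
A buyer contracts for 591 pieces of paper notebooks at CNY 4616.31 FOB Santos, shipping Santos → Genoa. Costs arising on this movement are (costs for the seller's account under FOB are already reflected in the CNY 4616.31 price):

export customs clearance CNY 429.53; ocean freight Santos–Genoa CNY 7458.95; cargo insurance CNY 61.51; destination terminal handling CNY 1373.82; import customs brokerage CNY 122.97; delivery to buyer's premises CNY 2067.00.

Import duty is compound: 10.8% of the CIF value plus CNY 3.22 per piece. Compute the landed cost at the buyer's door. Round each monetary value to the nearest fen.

FOB: the seller bears costs until goods are on board at the origin port; the buyer bears freight, insurance and all costs thereafter.
Already in the invoice (seller's account under FOB): export clearance — exclude.
CIF value = FOB price + freight + insurance = 4616.31 + 7458.95 + 61.51 = 12136.77
Ad valorem component: 12136.77 × 10.8% = 1310.77
Specific component: 591 × 3.22 = 1903.02
Import duty = 1310.77 + 1903.02 = 3213.79
Buyer bears: freight 7458.95 + insurance 61.51 + destination terminal 1373.82 + brokerage 122.97 + delivery 2067.00 + duty 3213.79 = 14298.04
Landed cost = invoice 4616.31 + 14298.04 = 18914.35

Total landed cost: CNY 18914.35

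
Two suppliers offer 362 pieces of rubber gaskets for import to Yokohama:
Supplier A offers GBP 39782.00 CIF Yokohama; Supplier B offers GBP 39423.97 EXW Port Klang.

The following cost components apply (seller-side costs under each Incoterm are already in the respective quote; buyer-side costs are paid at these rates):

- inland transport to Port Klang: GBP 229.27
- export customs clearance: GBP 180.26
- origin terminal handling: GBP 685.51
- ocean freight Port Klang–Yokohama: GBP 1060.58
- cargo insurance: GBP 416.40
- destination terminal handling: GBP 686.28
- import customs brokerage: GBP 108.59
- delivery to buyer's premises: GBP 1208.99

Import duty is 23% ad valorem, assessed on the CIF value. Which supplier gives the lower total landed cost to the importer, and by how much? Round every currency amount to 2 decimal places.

Supplier A (CIF):
The CIF price already equals the CIF value: 39782.00
Import duty = 39782.00 × 23% = 9149.86
Buyer bears (A): 686.28 + 108.59 + 1208.99 = 2003.86
Landed cost (A) = invoice 39782.00 + 2003.86 + duty 9149.86 = 50935.72
Supplier B (EXW):
CIF value = EXW price + inland to port + export clearance + origin terminal + freight + insurance = 39423.97 + 229.27 + 180.26 + 685.51 + 1060.58 + 416.40 = 41995.99
Import duty = 41995.99 × 23% = 9659.08
Buyer bears (B): 229.27 + 180.26 + 685.51 + 1060.58 + 416.40 + 686.28 + 108.59 + 1208.99 = 4575.88
Landed cost (B) = invoice 39423.97 + 4575.88 + duty 9659.08 = 53658.93
Difference = |50935.72 − 53658.93| = 2723.21

Supplier A is cheaper by GBP 2723.21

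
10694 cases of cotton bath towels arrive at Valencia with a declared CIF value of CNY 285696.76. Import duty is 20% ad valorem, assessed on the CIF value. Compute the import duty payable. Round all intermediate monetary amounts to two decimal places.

Import duty: CNY 57139.35

Import duty = 285696.76 × 20% = 57139.35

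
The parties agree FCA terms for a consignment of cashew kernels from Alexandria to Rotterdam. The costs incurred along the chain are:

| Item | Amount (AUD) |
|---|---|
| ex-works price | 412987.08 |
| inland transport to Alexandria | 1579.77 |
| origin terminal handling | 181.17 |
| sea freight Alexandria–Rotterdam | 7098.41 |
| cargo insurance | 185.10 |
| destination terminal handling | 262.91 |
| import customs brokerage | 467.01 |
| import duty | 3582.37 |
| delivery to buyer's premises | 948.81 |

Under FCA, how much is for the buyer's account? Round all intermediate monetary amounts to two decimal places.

Buyer's account: AUD 12725.78

FCA: the seller delivers export-cleared goods to the carrier; the buyer bears costs from that point.
Seller's account: goods 412987.08 + inland to port 1579.77 = 414566.85
Buyer's account: origin terminal 181.17 + freight 7098.41 + insurance 185.10 + destination terminal 262.91 + brokerage 467.01 + duty 3582.37 + delivery 948.81 = 12725.78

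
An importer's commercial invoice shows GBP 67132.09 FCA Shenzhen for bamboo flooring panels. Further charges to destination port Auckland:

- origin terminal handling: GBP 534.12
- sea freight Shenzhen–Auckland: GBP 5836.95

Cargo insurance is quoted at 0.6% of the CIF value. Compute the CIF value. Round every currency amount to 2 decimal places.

Let C be the CIF value. C = FCA price + pre-shipment costs + freight + 0.6% × C
C − 0.6% × C = 67132.09 + 534.12 + 5836.95
0.994 × C = 73503.16
C = 73503.16 / 0.994 = 73946.84
Insurance premium = 0.6% × 73946.84 = 443.68

CIF value: GBP 73946.84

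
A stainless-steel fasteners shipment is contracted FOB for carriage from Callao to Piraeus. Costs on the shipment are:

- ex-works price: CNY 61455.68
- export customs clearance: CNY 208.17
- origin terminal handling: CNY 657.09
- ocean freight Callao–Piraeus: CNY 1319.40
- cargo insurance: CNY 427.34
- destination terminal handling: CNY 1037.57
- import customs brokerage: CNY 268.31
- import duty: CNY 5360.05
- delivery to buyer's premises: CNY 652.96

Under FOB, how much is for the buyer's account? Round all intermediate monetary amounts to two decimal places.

FOB: the seller bears costs until goods are on board at the origin port; the buyer bears freight, insurance and all costs thereafter.
Seller's account: goods 61455.68 + export clearance 208.17 + origin terminal 657.09 = 62320.94
Buyer's account: freight 1319.40 + insurance 427.34 + destination terminal 1037.57 + brokerage 268.31 + duty 5360.05 + delivery 652.96 = 9065.63

Buyer's account: CNY 9065.63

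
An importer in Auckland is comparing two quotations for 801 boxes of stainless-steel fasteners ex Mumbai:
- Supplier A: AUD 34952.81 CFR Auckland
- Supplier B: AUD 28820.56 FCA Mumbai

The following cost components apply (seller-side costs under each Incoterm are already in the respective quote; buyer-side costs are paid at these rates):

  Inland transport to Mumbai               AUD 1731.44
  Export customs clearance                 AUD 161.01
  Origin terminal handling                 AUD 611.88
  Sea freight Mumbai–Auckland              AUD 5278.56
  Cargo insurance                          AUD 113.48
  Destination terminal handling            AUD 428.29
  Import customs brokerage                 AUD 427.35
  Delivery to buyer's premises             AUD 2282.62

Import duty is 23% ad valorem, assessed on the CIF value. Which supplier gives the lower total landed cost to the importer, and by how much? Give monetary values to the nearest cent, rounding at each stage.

Supplier A (CFR):
CIF value = CFR price + insurance = 34952.81 + 113.48 = 35066.29
Import duty = 35066.29 × 23% = 8065.25
Buyer bears (A): 113.48 + 428.29 + 427.35 + 2282.62 = 3251.74
Landed cost (A) = invoice 34952.81 + 3251.74 + duty 8065.25 = 46269.80
Supplier B (FCA):
CIF value = FCA price + origin terminal + freight + insurance = 28820.56 + 611.88 + 5278.56 + 113.48 = 34824.48
Import duty = 34824.48 × 23% = 8009.63
Buyer bears (B): 611.88 + 5278.56 + 113.48 + 428.29 + 427.35 + 2282.62 = 9142.18
Landed cost (B) = invoice 28820.56 + 9142.18 + duty 8009.63 = 45972.37
Difference = |46269.80 − 45972.37| = 297.43

Supplier B is cheaper by AUD 297.43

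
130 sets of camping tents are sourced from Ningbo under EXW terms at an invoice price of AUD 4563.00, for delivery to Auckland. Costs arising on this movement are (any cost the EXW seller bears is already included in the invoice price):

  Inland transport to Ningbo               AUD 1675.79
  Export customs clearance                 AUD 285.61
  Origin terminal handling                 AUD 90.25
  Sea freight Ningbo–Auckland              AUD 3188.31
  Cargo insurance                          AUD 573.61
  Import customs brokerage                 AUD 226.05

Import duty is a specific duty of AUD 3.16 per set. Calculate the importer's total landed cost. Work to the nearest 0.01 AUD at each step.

EXW: the seller makes goods available at their premises; the buyer bears all onward costs.
CIF value = EXW price + inland to port + export clearance + origin terminal + freight + insurance = 4563.00 + 1675.79 + 285.61 + 90.25 + 3188.31 + 573.61 = 10376.57
Import duty = 130 × 3.16 = 410.80
Buyer bears: inland to port 1675.79 + export clearance 285.61 + origin terminal 90.25 + freight 3188.31 + insurance 573.61 + brokerage 226.05 + duty 410.80 = 6450.42
Landed cost = invoice 4563.00 + 6450.42 = 11013.42

Total landed cost: AUD 11013.42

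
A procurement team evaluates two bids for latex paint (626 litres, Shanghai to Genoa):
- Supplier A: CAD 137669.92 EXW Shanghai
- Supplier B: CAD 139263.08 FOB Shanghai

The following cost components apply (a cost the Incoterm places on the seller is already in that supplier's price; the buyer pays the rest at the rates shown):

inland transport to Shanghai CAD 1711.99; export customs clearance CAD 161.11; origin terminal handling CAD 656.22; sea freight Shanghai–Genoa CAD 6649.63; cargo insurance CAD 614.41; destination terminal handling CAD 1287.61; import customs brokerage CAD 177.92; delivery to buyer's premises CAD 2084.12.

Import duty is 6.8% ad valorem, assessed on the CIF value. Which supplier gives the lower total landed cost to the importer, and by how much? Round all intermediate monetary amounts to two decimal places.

Supplier A (EXW):
CIF value = EXW price + inland to port + export clearance + origin terminal + freight + insurance = 137669.92 + 1711.99 + 161.11 + 656.22 + 6649.63 + 614.41 = 147463.28
Import duty = 147463.28 × 6.8% = 10027.50
Buyer bears (A): 1711.99 + 161.11 + 656.22 + 6649.63 + 614.41 + 1287.61 + 177.92 + 2084.12 = 13343.01
Landed cost (A) = invoice 137669.92 + 13343.01 + duty 10027.50 = 161040.43
Supplier B (FOB):
CIF value = FOB price + freight + insurance = 139263.08 + 6649.63 + 614.41 = 146527.12
Import duty = 146527.12 × 6.8% = 9963.84
Buyer bears (B): 6649.63 + 614.41 + 1287.61 + 177.92 + 2084.12 = 10813.69
Landed cost (B) = invoice 139263.08 + 10813.69 + duty 9963.84 = 160040.61
Difference = |161040.43 − 160040.61| = 999.82

Supplier B is cheaper by CAD 999.82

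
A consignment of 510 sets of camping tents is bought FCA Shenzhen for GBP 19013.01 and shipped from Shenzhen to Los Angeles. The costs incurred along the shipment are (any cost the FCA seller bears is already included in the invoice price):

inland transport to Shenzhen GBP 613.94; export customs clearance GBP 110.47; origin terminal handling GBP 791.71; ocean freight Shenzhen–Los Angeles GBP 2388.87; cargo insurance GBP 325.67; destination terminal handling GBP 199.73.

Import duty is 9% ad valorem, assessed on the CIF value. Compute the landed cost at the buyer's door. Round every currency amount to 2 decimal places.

Total landed cost: GBP 24745.72

FCA: the seller delivers export-cleared goods to the carrier; the buyer bears costs from that point.
Already in the invoice (seller's account under FCA): inland to port, export clearance — exclude.
CIF value = FCA price + origin terminal + freight + insurance = 19013.01 + 791.71 + 2388.87 + 325.67 = 22519.26
Import duty = 22519.26 × 9% = 2026.73
Buyer bears: origin terminal 791.71 + freight 2388.87 + insurance 325.67 + destination terminal 199.73 + duty 2026.73 = 5732.71
Landed cost = invoice 19013.01 + 5732.71 = 24745.72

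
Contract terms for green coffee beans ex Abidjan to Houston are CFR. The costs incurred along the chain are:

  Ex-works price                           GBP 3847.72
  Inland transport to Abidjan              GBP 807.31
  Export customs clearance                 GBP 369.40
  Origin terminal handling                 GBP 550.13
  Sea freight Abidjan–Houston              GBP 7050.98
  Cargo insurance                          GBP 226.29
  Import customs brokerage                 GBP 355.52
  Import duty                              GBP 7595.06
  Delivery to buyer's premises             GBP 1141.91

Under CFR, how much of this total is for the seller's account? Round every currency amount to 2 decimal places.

CFR: the seller pays costs through ocean freight to the destination port, but not insurance.
Seller's account: goods 3847.72 + inland to port 807.31 + export clearance 369.40 + origin terminal 550.13 + freight 7050.98 = 12625.54
Buyer's account: insurance 226.29 + brokerage 355.52 + duty 7595.06 + delivery 1141.91 = 9318.78

Seller's account: GBP 12625.54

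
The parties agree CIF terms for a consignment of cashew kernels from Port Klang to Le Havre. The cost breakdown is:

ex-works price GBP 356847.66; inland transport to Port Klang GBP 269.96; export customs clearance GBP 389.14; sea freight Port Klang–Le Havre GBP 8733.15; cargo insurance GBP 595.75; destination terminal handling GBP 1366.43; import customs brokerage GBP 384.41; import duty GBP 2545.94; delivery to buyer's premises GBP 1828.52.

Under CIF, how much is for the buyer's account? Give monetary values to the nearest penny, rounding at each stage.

Buyer's account: GBP 6125.30

CIF: the seller pays costs through ocean freight and marine insurance to the destination port.
Seller's account: goods 356847.66 + inland to port 269.96 + export clearance 389.14 + freight 8733.15 + insurance 595.75 = 366835.66
Buyer's account: destination terminal 1366.43 + brokerage 384.41 + duty 2545.94 + delivery 1828.52 = 6125.30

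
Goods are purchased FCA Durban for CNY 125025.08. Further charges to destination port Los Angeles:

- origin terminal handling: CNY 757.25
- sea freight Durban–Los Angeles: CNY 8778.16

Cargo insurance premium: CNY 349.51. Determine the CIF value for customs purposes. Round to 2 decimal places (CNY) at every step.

CIF value: CNY 134910.00

CIF = FCA price + pre-shipment costs + freight + insurance
CIF = 125025.08 + 757.25 + 8778.16 + 349.51 = 134910.00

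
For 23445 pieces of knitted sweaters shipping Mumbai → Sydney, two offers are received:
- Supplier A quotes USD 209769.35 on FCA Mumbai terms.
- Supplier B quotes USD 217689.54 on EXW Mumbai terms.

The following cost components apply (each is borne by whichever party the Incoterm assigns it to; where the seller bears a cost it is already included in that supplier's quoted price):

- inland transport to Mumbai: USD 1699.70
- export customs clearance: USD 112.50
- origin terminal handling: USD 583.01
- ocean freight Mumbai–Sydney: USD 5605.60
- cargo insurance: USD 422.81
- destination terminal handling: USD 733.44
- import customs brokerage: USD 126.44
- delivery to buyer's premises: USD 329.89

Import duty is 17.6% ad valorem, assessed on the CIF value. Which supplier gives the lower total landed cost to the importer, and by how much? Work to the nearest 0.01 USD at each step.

Supplier A is cheaper by USD 11445.29

Supplier A (FCA):
CIF value = FCA price + origin terminal + freight + insurance = 209769.35 + 583.01 + 5605.60 + 422.81 = 216380.77
Import duty = 216380.77 × 17.6% = 38083.02
Buyer bears (A): 583.01 + 5605.60 + 422.81 + 733.44 + 126.44 + 329.89 = 7801.19
Landed cost (A) = invoice 209769.35 + 7801.19 + duty 38083.02 = 255653.56
Supplier B (EXW):
CIF value = EXW price + inland to port + export clearance + origin terminal + freight + insurance = 217689.54 + 1699.70 + 112.50 + 583.01 + 5605.60 + 422.81 = 226113.16
Import duty = 226113.16 × 17.6% = 39795.92
Buyer bears (B): 1699.70 + 112.50 + 583.01 + 5605.60 + 422.81 + 733.44 + 126.44 + 329.89 = 9613.39
Landed cost (B) = invoice 217689.54 + 9613.39 + duty 39795.92 = 267098.85
Difference = |255653.56 − 267098.85| = 11445.29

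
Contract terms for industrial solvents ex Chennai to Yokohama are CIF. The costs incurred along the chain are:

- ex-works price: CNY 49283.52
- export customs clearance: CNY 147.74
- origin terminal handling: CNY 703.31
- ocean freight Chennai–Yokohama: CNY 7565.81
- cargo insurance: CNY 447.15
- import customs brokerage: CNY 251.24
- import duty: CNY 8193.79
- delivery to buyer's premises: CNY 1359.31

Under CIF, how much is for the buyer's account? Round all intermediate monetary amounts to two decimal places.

Buyer's account: CNY 9804.34

CIF: the seller pays costs through ocean freight and marine insurance to the destination port.
Seller's account: goods 49283.52 + export clearance 147.74 + origin terminal 703.31 + freight 7565.81 + insurance 447.15 = 58147.53
Buyer's account: brokerage 251.24 + duty 8193.79 + delivery 1359.31 = 9804.34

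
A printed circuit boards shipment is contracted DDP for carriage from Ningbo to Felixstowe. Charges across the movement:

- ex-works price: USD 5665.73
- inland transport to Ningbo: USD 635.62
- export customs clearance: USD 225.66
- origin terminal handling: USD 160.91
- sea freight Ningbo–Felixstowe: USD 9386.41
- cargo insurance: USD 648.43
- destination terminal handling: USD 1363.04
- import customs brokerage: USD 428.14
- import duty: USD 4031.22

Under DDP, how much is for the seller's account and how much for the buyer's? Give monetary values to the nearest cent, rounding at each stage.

Seller: USD 22545.16; buyer: USD 0.00

DDP: the seller bears all costs including import duty.
Seller's account: goods 5665.73 + inland to port 635.62 + export clearance 225.66 + origin terminal 160.91 + freight 9386.41 + insurance 648.43 + destination terminal 1363.04 + brokerage 428.14 + duty 4031.22 = 22545.16
Buyer's account: 0.00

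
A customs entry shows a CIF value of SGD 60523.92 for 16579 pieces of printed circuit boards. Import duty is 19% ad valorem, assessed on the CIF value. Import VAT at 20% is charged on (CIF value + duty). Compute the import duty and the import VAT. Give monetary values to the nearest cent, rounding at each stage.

Import duty: SGD 11499.54; import VAT: SGD 14404.69

Import duty = 60523.92 × 19% = 11499.54
VAT base = CIF + duty = 60523.92 + 11499.54 = 72023.46
Import VAT = 72023.46 × 20% = 14404.69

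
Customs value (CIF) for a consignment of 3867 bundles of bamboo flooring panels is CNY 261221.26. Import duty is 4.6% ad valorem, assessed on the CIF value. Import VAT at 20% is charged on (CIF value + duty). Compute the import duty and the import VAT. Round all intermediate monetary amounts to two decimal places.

Import duty = 261221.26 × 4.6% = 12016.18
VAT base = CIF + duty = 261221.26 + 12016.18 = 273237.44
Import VAT = 273237.44 × 20% = 54647.49

Import duty: CNY 12016.18; import VAT: CNY 54647.49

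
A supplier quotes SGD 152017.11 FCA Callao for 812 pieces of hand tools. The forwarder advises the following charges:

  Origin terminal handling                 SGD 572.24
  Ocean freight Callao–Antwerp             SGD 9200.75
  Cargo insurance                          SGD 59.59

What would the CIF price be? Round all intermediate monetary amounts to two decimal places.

CIF price: SGD 161849.69

From FCA to CIF, the seller additionally bears: origin terminal, freight, insurance.
CIF price = 152017.11 + 572.24 + 9200.75 + 59.59 = 161849.69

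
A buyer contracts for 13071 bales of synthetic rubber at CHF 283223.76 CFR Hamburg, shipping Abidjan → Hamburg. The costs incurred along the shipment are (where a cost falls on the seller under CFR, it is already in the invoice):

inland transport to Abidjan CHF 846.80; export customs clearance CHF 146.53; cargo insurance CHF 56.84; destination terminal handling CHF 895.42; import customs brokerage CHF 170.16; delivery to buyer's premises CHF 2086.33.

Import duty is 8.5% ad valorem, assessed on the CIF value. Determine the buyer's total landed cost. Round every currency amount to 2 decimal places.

CFR: the seller pays costs through ocean freight to the destination port, but not insurance.
Already in the invoice (seller's account under CFR): inland to port, export clearance — exclude.
CIF value = CFR price + insurance = 283223.76 + 56.84 = 283280.60
Import duty = 283280.60 × 8.5% = 24078.85
Buyer bears: insurance 56.84 + destination terminal 895.42 + brokerage 170.16 + delivery 2086.33 + duty 24078.85 = 27287.60
Landed cost = invoice 283223.76 + 27287.60 = 310511.36

Total landed cost: CHF 310511.36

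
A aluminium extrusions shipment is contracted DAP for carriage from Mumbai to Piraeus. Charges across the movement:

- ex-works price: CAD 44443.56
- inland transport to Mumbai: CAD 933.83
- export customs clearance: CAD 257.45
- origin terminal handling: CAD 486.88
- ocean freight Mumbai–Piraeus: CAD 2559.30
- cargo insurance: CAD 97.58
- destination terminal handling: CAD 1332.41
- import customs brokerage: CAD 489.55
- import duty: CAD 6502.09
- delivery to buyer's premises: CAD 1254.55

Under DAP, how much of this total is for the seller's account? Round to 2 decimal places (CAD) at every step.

Seller's account: CAD 51365.56

DAP: the seller bears all costs to the named destination except import duty and clearance.
Seller's account: goods 44443.56 + inland to port 933.83 + export clearance 257.45 + origin terminal 486.88 + freight 2559.30 + insurance 97.58 + destination terminal 1332.41 + delivery 1254.55 = 51365.56
Buyer's account: brokerage 489.55 + duty 6502.09 = 6991.64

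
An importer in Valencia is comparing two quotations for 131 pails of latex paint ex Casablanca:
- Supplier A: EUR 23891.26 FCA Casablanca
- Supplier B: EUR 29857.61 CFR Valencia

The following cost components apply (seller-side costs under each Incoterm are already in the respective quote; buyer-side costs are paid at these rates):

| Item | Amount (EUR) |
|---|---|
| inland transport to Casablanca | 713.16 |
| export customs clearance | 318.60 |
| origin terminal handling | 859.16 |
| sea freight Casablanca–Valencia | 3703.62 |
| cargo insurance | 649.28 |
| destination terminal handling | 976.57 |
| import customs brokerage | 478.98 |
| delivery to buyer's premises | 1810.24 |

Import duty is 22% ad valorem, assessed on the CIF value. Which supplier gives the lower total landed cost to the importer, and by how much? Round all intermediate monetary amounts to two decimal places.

Supplier A (FCA):
CIF value = FCA price + origin terminal + freight + insurance = 23891.26 + 859.16 + 3703.62 + 649.28 = 29103.32
Import duty = 29103.32 × 22% = 6402.73
Buyer bears (A): 859.16 + 3703.62 + 649.28 + 976.57 + 478.98 + 1810.24 = 8477.85
Landed cost (A) = invoice 23891.26 + 8477.85 + duty 6402.73 = 38771.84
Supplier B (CFR):
CIF value = CFR price + insurance = 29857.61 + 649.28 = 30506.89
Import duty = 30506.89 × 22% = 6711.52
Buyer bears (B): 649.28 + 976.57 + 478.98 + 1810.24 = 3915.07
Landed cost (B) = invoice 29857.61 + 3915.07 + duty 6711.52 = 40484.20
Difference = |38771.84 − 40484.20| = 1712.36

Supplier A is cheaper by EUR 1712.36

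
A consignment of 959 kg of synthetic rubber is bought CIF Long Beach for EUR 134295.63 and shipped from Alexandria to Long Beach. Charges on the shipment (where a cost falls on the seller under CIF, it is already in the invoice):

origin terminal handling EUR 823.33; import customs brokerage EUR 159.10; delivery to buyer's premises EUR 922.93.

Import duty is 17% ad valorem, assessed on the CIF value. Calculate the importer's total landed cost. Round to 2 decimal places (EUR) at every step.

CIF: the seller pays costs through ocean freight and marine insurance to the destination port.
Already in the invoice (seller's account under CIF): origin terminal — exclude.
The CIF price already equals the CIF value: 134295.63
Import duty = 134295.63 × 17% = 22830.26
Buyer bears: brokerage 159.10 + delivery 922.93 + duty 22830.26 = 23912.29
Landed cost = invoice 134295.63 + 23912.29 = 158207.92

Total landed cost: EUR 158207.92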